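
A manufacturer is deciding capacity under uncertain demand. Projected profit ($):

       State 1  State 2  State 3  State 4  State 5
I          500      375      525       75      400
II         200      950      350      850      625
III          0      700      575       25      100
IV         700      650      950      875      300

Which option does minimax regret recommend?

Column bests: State 1=700, State 2=950, State 3=950, State 4=875, State 5=625.
I regrets: 200, 575, 425, 800, 225 → max 800
II regrets: 500, 0, 600, 25, 0 → max 600
III regrets: 700, 250, 375, 850, 525 → max 850
IV regrets: 0, 300, 0, 0, 325 → max 325
Smallest max regret = 325 → IV.

IV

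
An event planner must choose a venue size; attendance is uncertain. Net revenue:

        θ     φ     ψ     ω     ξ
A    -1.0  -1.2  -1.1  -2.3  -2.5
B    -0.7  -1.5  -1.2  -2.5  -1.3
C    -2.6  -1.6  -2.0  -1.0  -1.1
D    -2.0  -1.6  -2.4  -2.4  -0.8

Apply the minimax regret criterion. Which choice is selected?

Column bests: θ=-0.7, φ=-1.2, ψ=-1.1, ω=-1.0, ξ=-0.8.
A regrets: 0.3, 0.0, 0.0, 1.3, 1.7 → max 1.7
B regrets: 0.0, 0.3, 0.1, 1.5, 0.5 → max 1.5
C regrets: 1.9, 0.4, 0.9, 0.0, 0.3 → max 1.9
D regrets: 1.3, 0.4, 1.3, 1.4, 0.0 → max 1.4
Smallest max regret = 1.4 → D.

D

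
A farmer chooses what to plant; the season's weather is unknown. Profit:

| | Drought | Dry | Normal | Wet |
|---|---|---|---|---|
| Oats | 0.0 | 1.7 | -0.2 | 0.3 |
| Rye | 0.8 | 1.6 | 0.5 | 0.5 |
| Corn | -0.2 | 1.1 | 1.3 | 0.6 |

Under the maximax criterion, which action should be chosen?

Oats

Row maxima: Oats=1.7, Rye=1.6, Corn=1.3
Best best-case = 1.7 → Oats.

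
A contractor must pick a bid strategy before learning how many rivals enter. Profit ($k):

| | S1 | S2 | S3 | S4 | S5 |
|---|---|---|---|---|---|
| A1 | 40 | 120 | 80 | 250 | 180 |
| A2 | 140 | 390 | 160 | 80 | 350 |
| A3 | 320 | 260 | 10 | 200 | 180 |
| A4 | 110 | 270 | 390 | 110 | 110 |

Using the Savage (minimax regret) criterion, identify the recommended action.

A2

Column bests: S1=320, S2=390, S3=390, S4=250, S5=350.
A1 regrets: 280, 270, 310, 0, 170 → max 310
A2 regrets: 180, 0, 230, 170, 0 → max 230
A3 regrets: 0, 130, 380, 50, 170 → max 380
A4 regrets: 210, 120, 0, 140, 240 → max 240
Smallest max regret = 230 → A2.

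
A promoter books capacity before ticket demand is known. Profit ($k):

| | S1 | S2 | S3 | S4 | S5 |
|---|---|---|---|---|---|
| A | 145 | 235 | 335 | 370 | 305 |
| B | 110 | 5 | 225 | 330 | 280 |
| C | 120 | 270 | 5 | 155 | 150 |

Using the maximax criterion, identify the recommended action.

A

Row maxima: A=370, B=330, C=270
Best best-case = 370 → A.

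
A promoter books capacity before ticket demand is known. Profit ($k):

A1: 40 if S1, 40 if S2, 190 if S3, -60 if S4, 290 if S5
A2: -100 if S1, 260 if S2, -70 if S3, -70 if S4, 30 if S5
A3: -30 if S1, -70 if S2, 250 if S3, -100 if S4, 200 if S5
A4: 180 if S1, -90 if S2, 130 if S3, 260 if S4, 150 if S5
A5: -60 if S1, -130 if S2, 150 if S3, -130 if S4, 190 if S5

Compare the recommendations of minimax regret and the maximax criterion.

minimax regret → A1; maximax → A1 (agree)

Column bests: S1=180, S2=260, S3=250, S4=260, S5=290.
A1 regrets: 140, 220, 60, 320, 0 → max 320
A2 regrets: 280, 0, 320, 330, 260 → max 330
A3 regrets: 210, 330, 0, 360, 90 → max 360
A4 regrets: 0, 350, 120, 0, 140 → max 350
A5 regrets: 240, 390, 100, 390, 100 → max 390
Smallest max regret = 320 → A1.
Row maxima: A1=290, A2=260, A3=250, A4=260, A5=190
Best best-case = 290 → A1.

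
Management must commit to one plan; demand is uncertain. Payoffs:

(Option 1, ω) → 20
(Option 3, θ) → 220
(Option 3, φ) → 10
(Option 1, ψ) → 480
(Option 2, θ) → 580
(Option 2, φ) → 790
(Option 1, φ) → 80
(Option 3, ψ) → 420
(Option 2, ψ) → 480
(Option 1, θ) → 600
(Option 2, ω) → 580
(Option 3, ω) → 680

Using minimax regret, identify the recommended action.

Option 2

Column bests: θ=600, φ=790, ψ=480, ω=680.
Option 1 regrets: 0, 710, 0, 660 → max 710
Option 2 regrets: 20, 0, 0, 100 → max 100
Option 3 regrets: 380, 780, 60, 0 → max 780
Smallest max regret = 100 → Option 2.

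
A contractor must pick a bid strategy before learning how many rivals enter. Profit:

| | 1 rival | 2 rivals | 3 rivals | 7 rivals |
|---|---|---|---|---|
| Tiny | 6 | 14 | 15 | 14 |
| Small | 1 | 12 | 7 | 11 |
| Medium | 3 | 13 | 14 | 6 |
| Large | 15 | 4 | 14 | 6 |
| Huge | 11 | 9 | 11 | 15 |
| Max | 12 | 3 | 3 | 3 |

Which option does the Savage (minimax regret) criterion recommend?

Column bests: 1 rival=15, 2 rivals=14, 3 rivals=15, 7 rivals=15.
Tiny regrets: 9, 0, 0, 1 → max 9
Small regrets: 14, 2, 8, 4 → max 14
Medium regrets: 12, 1, 1, 9 → max 12
Large regrets: 0, 10, 1, 9 → max 10
Huge regrets: 4, 5, 4, 0 → max 5
Max regrets: 3, 11, 12, 12 → max 12
Smallest max regret = 5 → Huge.

Huge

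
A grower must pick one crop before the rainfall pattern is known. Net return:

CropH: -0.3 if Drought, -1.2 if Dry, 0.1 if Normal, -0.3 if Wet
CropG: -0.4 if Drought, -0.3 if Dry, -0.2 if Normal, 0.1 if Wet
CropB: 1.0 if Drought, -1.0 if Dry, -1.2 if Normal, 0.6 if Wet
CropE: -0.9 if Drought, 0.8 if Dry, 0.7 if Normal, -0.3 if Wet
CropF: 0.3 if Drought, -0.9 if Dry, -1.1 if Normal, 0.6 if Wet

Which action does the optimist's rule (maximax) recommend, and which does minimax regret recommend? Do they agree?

Row maxima: CropH=0.1, CropG=0.1, CropB=1.0, CropE=0.8, CropF=0.6
Best best-case = 1.0 → CropB.
Column bests: Drought=1.0, Dry=0.8, Normal=0.7, Wet=0.6.
CropH regrets: 1.3, 2.0, 0.6, 0.9 → max 2.0
CropG regrets: 1.4, 1.1, 0.9, 0.5 → max 1.4
CropB regrets: 0.0, 1.8, 1.9, 0.0 → max 1.9
CropE regrets: 1.9, 0.0, 0.0, 0.9 → max 1.9
CropF regrets: 0.7, 1.7, 1.8, 0.0 → max 1.8
Smallest max regret = 1.4 → CropG.

maximax → CropB; minimax regret → CropG (disagree)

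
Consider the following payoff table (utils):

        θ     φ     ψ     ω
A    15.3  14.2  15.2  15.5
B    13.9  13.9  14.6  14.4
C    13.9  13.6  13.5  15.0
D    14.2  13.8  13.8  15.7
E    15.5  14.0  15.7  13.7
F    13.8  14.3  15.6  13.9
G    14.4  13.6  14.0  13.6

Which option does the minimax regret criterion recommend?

Column bests: θ=15.5, φ=14.3, ψ=15.7, ω=15.7.
A regrets: 0.2, 0.1, 0.5, 0.2 → max 0.5
B regrets: 1.6, 0.4, 1.1, 1.3 → max 1.6
C regrets: 1.6, 0.7, 2.2, 0.7 → max 2.2
D regrets: 1.3, 0.5, 1.9, 0.0 → max 1.9
E regrets: 0.0, 0.3, 0.0, 2.0 → max 2.0
F regrets: 1.7, 0.0, 0.1, 1.8 → max 1.8
G regrets: 1.1, 0.7, 1.7, 2.1 → max 2.1
Smallest max regret = 0.5 → A.

A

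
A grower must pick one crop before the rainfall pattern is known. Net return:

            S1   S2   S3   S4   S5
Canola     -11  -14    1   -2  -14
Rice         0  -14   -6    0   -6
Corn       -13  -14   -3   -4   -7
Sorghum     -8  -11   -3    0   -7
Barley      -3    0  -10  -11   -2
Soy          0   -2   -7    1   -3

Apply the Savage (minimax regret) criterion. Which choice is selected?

Column bests: S1=0, S2=0, S3=1, S4=1, S5=-2.
Canola regrets: 11, 14, 0, 3, 12 → max 14
Rice regrets: 0, 14, 7, 1, 4 → max 14
Corn regrets: 13, 14, 4, 5, 5 → max 14
Sorghum regrets: 8, 11, 4, 1, 5 → max 11
Barley regrets: 3, 0, 11, 12, 0 → max 12
Soy regrets: 0, 2, 8, 0, 1 → max 8
Smallest max regret = 8 → Soy.

Soy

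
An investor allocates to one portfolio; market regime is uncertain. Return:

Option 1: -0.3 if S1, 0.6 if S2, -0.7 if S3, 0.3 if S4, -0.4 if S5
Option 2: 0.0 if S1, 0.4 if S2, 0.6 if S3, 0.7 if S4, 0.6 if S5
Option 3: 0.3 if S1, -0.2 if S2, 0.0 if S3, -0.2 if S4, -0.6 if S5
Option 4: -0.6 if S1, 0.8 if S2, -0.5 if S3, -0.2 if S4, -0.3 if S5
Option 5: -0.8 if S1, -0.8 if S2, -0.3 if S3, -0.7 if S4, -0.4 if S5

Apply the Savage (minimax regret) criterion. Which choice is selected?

Option 2

Column bests: S1=0.3, S2=0.8, S3=0.6, S4=0.7, S5=0.6.
Option 1 regrets: 0.6, 0.2, 1.3, 0.4, 1.0 → max 1.3
Option 2 regrets: 0.3, 0.4, 0.0, 0.0, 0.0 → max 0.4
Option 3 regrets: 0.0, 1.0, 0.6, 0.9, 1.2 → max 1.2
Option 4 regrets: 0.9, 0.0, 1.1, 0.9, 0.9 → max 1.1
Option 5 regrets: 1.1, 1.6, 0.9, 1.4, 1.0 → max 1.6
Smallest max regret = 0.4 → Option 2.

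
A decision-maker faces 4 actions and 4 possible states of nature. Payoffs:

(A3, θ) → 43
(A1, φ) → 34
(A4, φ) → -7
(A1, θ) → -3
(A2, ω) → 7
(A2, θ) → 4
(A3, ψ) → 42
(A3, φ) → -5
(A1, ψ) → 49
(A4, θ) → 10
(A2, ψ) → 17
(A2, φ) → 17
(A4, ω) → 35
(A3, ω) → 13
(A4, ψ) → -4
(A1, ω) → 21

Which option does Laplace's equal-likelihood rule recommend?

A1

Row averages: A1=25.25, A2=11.25, A3=23.25, A4=8.5
Highest average = 25.25 → A1.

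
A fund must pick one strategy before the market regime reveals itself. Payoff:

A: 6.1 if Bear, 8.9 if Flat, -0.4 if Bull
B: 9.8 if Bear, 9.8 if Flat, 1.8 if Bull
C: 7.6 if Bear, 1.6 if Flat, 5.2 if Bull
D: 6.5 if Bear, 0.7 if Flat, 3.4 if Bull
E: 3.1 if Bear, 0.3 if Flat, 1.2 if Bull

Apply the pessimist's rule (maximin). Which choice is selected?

Row minima: A=-0.4, B=1.8, C=1.6, D=0.7, E=0.3
Best worst-case = 1.8 → B.

B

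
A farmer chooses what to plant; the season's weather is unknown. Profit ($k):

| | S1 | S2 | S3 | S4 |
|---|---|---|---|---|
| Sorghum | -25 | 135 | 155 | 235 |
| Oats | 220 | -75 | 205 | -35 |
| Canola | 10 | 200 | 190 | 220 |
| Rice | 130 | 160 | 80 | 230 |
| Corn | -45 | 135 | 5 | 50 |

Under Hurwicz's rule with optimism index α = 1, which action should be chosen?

Sorghum

Sorghum: 1·235 + 0·(-25) = 235
Oats: 1·220 + 0·(-75) = 220
Canola: 1·220 + 0·10 = 220
Rice: 1·230 + 0·80 = 230
Corn: 1·135 + 0·(-45) = 135
Highest Hurwicz score = 235 → Sorghum.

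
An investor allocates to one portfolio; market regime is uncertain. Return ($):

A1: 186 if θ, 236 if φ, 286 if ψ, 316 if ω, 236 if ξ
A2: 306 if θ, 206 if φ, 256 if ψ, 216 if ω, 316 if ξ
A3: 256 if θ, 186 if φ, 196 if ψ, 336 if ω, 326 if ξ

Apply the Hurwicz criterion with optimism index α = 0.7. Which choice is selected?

A1: 0.7·316 + 0.3·186 = 277
A2: 0.7·316 + 0.3·206 = 283
A3: 0.7·336 + 0.3·186 = 291
Highest Hurwicz score = 291 → A3.

A3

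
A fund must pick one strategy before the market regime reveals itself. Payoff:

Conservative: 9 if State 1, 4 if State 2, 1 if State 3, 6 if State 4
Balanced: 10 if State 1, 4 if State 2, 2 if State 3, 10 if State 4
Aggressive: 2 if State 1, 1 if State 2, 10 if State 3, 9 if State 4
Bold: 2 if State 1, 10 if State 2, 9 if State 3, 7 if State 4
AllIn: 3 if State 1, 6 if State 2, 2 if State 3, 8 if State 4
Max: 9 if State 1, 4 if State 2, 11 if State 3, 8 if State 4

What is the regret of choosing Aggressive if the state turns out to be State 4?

1

Best payoff under State 4 is 10.
Regret = 10 − 9 = 1.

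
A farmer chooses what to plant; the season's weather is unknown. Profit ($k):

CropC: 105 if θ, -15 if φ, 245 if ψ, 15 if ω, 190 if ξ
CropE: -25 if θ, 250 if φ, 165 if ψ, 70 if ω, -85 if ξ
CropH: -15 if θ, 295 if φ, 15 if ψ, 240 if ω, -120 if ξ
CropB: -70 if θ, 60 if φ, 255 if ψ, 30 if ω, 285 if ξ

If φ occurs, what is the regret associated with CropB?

235

Best payoff under φ is 295.
Regret = 295 − 60 = 235.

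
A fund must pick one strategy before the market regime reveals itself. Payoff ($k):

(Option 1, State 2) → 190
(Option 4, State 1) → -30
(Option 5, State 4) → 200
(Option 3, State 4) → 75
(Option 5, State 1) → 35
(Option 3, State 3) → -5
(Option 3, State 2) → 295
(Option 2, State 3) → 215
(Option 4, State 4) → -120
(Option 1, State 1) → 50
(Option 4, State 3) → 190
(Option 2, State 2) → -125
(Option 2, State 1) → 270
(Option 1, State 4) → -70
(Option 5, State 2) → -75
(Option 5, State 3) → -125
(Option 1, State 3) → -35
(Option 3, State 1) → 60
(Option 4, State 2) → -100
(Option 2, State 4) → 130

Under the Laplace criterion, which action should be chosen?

Option 2

Row averages: Option 1=33.75, Option 2=122.5, Option 3=106.25, Option 4=-15, Option 5=8.75
Highest average = 122.5 → Option 2.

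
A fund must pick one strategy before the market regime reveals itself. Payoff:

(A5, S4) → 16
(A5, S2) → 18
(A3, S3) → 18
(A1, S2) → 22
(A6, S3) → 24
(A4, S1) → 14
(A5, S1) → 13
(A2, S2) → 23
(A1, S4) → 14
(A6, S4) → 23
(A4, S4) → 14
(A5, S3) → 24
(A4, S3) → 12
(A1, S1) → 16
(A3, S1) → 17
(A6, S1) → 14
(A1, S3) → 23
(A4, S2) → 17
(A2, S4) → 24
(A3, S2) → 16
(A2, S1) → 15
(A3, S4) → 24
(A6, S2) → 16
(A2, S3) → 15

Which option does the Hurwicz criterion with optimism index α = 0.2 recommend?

A1: 0.2·23 + 0.8·14 = 15.8
A2: 0.2·24 + 0.8·15 = 16.8
A3: 0.2·24 + 0.8·16 = 17.6
A4: 0.2·17 + 0.8·12 = 13
A5: 0.2·24 + 0.8·13 = 15.2
A6: 0.2·24 + 0.8·14 = 16
Highest Hurwicz score = 17.6 → A3.

A3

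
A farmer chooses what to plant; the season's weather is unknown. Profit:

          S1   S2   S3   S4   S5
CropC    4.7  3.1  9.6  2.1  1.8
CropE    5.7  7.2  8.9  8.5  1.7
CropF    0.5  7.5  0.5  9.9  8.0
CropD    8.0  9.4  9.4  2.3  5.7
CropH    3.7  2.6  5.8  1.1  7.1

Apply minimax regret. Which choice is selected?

CropE

Column bests: S1=8.0, S2=9.4, S3=9.6, S4=9.9, S5=8.0.
CropC regrets: 3.3, 6.3, 0.0, 7.8, 6.2 → max 7.8
CropE regrets: 2.3, 2.2, 0.7, 1.4, 6.3 → max 6.3
CropF regrets: 7.5, 1.9, 9.1, 0.0, 0.0 → max 9.1
CropD regrets: 0.0, 0.0, 0.2, 7.6, 2.3 → max 7.6
CropH regrets: 4.3, 6.8, 3.8, 8.8, 0.9 → max 8.8
Smallest max regret = 6.3 → CropE.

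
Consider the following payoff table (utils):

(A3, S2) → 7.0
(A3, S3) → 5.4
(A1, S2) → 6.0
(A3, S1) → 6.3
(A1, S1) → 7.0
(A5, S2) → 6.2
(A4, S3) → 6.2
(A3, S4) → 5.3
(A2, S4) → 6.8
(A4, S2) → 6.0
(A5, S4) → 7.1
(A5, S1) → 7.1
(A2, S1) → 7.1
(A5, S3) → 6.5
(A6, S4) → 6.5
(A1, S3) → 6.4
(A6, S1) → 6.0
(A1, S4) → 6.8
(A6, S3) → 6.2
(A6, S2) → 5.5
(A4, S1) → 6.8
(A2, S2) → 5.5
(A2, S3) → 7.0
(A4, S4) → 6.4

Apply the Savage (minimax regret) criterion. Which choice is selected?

A5

Column bests: S1=7.1, S2=7.0, S3=7.0, S4=7.1.
A1 regrets: 0.1, 1.0, 0.6, 0.3 → max 1.0
A2 regrets: 0.0, 1.5, 0.0, 0.3 → max 1.5
A3 regrets: 0.8, 0.0, 1.6, 1.8 → max 1.8
A4 regrets: 0.3, 1.0, 0.8, 0.7 → max 1.0
A5 regrets: 0.0, 0.8, 0.5, 0.0 → max 0.8
A6 regrets: 1.1, 1.5, 0.8, 0.6 → max 1.5
Smallest max regret = 0.8 → A5.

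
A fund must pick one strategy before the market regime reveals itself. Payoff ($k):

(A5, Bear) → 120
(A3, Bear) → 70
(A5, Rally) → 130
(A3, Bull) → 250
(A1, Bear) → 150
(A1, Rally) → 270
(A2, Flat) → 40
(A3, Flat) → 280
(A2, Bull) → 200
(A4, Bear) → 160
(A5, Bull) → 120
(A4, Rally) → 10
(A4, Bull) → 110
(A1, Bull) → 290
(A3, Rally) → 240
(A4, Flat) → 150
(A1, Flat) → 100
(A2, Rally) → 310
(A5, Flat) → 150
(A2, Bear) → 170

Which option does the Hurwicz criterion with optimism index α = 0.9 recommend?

A1: 0.9·290 + 0.1·100 = 271
A2: 0.9·310 + 0.1·40 = 283
A3: 0.9·280 + 0.1·70 = 259
A4: 0.9·160 + 0.1·10 = 145
A5: 0.9·150 + 0.1·120 = 147
Highest Hurwicz score = 283 → A2.

A2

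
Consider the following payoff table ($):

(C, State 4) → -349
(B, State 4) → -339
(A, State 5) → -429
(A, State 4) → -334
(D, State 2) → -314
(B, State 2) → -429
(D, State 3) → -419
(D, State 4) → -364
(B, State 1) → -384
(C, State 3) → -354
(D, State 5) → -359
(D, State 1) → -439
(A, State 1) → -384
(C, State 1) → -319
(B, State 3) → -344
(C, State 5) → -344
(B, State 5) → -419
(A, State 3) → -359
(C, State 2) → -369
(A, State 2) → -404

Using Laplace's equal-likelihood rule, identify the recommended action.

C

Row averages: A=-382, B=-383, C=-347, D=-379
Highest average = -347 → C.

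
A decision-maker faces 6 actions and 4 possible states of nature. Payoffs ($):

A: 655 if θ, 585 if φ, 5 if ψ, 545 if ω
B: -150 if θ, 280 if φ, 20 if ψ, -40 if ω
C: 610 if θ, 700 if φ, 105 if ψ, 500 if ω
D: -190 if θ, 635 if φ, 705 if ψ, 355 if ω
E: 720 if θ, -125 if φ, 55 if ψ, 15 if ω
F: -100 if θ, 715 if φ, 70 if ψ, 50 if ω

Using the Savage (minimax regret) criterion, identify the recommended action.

C

Column bests: θ=720, φ=715, ψ=705, ω=545.
A regrets: 65, 130, 700, 0 → max 700
B regrets: 870, 435, 685, 585 → max 870
C regrets: 110, 15, 600, 45 → max 600
D regrets: 910, 80, 0, 190 → max 910
E regrets: 0, 840, 650, 530 → max 840
F regrets: 820, 0, 635, 495 → max 820
Smallest max regret = 600 → C.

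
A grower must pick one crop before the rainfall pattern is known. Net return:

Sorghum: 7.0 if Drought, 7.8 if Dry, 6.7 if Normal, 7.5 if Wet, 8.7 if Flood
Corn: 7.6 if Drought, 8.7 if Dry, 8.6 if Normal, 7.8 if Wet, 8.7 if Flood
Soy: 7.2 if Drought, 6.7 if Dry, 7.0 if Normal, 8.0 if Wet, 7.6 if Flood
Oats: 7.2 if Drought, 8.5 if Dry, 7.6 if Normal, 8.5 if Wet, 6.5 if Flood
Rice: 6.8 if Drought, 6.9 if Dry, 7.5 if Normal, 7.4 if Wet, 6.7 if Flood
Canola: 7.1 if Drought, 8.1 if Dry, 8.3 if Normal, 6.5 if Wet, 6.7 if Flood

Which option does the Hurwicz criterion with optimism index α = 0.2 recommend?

Corn

Sorghum: 0.2·8.7 + 0.8·6.7 = 7.1
Corn: 0.2·8.7 + 0.8·7.6 = 7.82
Soy: 0.2·8.0 + 0.8·6.7 = 6.96
Oats: 0.2·8.5 + 0.8·6.5 = 6.9
Rice: 0.2·7.5 + 0.8·6.7 = 6.86
Canola: 0.2·8.3 + 0.8·6.5 = 6.86
Highest Hurwicz score = 7.82 → Corn.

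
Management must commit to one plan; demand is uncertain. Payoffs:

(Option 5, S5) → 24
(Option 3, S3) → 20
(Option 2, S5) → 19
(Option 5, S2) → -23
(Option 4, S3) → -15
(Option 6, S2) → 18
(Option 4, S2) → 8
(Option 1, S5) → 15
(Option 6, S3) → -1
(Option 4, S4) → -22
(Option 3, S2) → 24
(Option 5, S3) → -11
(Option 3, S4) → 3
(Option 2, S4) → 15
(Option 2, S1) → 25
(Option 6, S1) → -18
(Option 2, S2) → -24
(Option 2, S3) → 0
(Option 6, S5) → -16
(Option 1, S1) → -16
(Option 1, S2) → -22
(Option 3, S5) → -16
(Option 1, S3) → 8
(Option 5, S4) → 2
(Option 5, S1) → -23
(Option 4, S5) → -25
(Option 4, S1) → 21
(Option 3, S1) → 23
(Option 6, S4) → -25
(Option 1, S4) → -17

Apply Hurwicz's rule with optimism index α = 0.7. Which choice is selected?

Option 3

Option 1: 0.7·15 + 0.3·(-22) = 3.9
Option 2: 0.7·25 + 0.3·(-24) = 10.3
Option 3: 0.7·24 + 0.3·(-16) = 12
Option 4: 0.7·21 + 0.3·(-25) = 7.2
Option 5: 0.7·24 + 0.3·(-23) = 9.9
Option 6: 0.7·18 + 0.3·(-25) = 5.1
Highest Hurwicz score = 12 → Option 3.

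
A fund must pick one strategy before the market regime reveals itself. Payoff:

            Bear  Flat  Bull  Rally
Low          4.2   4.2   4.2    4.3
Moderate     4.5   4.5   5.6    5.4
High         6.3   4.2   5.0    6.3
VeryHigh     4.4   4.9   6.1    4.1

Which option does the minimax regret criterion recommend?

Column bests: Bear=6.3, Flat=4.9, Bull=6.1, Rally=6.3.
Low regrets: 2.1, 0.7, 1.9, 2.0 → max 2.1
Moderate regrets: 1.8, 0.4, 0.5, 0.9 → max 1.8
High regrets: 0.0, 0.7, 1.1, 0.0 → max 1.1
VeryHigh regrets: 1.9, 0.0, 0.0, 2.2 → max 2.2
Smallest max regret = 1.1 → High.

High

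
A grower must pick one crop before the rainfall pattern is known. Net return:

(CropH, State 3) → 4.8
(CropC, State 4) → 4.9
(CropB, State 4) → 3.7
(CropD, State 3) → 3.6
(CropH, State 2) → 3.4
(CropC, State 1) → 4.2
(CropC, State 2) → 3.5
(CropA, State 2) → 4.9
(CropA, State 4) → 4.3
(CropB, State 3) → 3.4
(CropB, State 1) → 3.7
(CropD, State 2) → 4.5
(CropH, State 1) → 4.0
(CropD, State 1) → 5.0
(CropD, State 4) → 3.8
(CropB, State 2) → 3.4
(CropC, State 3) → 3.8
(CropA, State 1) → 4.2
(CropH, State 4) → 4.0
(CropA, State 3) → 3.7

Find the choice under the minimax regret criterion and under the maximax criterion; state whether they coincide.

minimax regret → CropA; maximax → CropD (disagree)

Column bests: State 1=5.0, State 2=4.9, State 3=4.8, State 4=4.9.
CropA regrets: 0.8, 0.0, 1.1, 0.6 → max 1.1
CropD regrets: 0.0, 0.4, 1.2, 1.1 → max 1.2
CropB regrets: 1.3, 1.5, 1.4, 1.2 → max 1.5
CropC regrets: 0.8, 1.4, 1.0, 0.0 → max 1.4
CropH regrets: 1.0, 1.5, 0.0, 0.9 → max 1.5
Smallest max regret = 1.1 → CropA.
Row maxima: CropA=4.9, CropD=5.0, CropB=3.7, CropC=4.9, CropH=4.8
Best best-case = 5.0 → CropD.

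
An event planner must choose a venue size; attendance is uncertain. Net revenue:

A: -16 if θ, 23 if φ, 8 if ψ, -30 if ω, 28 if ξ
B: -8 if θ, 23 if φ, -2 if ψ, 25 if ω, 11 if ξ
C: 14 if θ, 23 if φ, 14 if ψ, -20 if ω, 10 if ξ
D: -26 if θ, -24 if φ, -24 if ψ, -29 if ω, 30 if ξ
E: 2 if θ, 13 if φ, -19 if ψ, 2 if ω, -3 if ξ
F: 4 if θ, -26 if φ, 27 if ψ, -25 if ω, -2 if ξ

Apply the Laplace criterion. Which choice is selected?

Row averages: A=2.6, B=9.8, C=8.2, D=-14.6, E=-1, F=-4.4
Highest average = 9.8 → B.

B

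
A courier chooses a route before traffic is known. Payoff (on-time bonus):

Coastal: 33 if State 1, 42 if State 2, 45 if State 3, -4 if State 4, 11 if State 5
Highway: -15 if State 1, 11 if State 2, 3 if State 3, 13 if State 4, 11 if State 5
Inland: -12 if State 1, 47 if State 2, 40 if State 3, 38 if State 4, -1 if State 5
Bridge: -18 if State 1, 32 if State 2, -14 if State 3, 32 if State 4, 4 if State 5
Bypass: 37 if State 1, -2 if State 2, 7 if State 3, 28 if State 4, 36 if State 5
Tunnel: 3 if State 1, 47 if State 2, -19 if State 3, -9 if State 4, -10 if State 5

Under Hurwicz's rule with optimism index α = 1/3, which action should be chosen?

Coastal

Coastal: 1/3·45 + 2/3·(-4) = 37/3
Highway: 1/3·13 + 2/3·(-15) = -17/3
Inland: 1/3·47 + 2/3·(-12) = 23/3
Bridge: 1/3·32 + 2/3·(-18) = -4/3
Bypass: 1/3·37 + 2/3·(-2) = 11
Tunnel: 1/3·47 + 2/3·(-19) = 3
Highest Hurwicz score = 37/3 → Coastal.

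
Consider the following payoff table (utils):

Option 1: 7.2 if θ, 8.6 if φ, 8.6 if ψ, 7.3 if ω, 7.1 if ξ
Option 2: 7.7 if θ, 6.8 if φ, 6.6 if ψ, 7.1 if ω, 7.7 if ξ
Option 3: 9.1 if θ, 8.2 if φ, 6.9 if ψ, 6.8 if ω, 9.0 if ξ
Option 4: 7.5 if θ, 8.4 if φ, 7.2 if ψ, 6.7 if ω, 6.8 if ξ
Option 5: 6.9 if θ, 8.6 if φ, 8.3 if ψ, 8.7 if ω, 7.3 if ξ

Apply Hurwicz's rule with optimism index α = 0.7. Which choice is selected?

Option 3

Option 1: 0.7·8.6 + 0.3·7.1 = 8.15
Option 2: 0.7·7.7 + 0.3·6.6 = 7.37
Option 3: 0.7·9.1 + 0.3·6.8 = 8.41
Option 4: 0.7·8.4 + 0.3·6.7 = 7.89
Option 5: 0.7·8.7 + 0.3·6.9 = 8.16
Highest Hurwicz score = 8.41 → Option 3.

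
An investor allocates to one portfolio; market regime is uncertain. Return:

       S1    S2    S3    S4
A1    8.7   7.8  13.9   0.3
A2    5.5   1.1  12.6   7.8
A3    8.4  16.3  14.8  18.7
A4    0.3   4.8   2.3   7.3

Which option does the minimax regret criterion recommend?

Column bests: S1=8.7, S2=16.3, S3=14.8, S4=18.7.
A1 regrets: 0.0, 8.5, 0.9, 18.4 → max 18.4
A2 regrets: 3.2, 15.2, 2.2, 10.9 → max 15.2
A3 regrets: 0.3, 0.0, 0.0, 0.0 → max 0.3
A4 regrets: 8.4, 11.5, 12.5, 11.4 → max 12.5
Smallest max regret = 0.3 → A3.

A3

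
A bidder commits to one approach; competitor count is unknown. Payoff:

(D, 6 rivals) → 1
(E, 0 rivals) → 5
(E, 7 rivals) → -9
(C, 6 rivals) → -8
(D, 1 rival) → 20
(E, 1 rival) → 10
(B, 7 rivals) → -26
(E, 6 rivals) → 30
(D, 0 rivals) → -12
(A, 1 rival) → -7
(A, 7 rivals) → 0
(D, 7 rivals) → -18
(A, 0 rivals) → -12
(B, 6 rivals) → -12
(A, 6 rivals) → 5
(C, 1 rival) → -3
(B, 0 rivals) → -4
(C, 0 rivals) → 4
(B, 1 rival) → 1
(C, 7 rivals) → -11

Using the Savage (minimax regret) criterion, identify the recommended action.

E

Column bests: 0 rivals=5, 1 rival=20, 6 rivals=30, 7 rivals=0.
A regrets: 17, 27, 25, 0 → max 27
B regrets: 9, 19, 42, 26 → max 42
C regrets: 1, 23, 38, 11 → max 38
D regrets: 17, 0, 29, 18 → max 29
E regrets: 0, 10, 0, 9 → max 10
Smallest max regret = 10 → E.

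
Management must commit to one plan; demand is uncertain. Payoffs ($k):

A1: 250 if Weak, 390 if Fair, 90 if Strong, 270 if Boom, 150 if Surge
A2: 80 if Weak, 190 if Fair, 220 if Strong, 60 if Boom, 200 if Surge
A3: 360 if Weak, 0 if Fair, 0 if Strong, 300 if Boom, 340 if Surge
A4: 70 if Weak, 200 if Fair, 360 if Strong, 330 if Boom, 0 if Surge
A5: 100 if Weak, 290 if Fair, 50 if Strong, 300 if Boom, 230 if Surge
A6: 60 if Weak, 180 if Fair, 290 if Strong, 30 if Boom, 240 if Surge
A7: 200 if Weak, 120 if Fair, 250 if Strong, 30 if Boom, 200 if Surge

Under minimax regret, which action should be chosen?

A1

Column bests: Weak=360, Fair=390, Strong=360, Boom=330, Surge=340.
A1 regrets: 110, 0, 270, 60, 190 → max 270
A2 regrets: 280, 200, 140, 270, 140 → max 280
A3 regrets: 0, 390, 360, 30, 0 → max 390
A4 regrets: 290, 190, 0, 0, 340 → max 340
A5 regrets: 260, 100, 310, 30, 110 → max 310
A6 regrets: 300, 210, 70, 300, 100 → max 300
A7 regrets: 160, 270, 110, 300, 140 → max 300
Smallest max regret = 270 → A1.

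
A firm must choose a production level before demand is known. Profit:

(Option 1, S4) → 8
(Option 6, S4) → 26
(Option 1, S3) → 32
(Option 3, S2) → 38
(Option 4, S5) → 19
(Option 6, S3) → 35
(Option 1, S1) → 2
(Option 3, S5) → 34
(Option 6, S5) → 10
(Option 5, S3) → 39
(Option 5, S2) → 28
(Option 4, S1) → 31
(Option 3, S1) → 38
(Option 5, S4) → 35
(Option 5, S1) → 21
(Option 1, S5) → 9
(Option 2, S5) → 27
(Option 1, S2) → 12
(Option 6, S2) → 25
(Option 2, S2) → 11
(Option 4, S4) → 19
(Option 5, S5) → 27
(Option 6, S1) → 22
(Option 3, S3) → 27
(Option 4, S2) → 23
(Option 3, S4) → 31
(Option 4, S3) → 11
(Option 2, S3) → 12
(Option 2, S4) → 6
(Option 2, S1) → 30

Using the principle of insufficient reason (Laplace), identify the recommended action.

Row averages: Option 1=12.6, Option 2=17.2, Option 3=33.6, Option 4=20.6, Option 5=30, Option 6=23.6
Highest average = 33.6 → Option 3.

Option 3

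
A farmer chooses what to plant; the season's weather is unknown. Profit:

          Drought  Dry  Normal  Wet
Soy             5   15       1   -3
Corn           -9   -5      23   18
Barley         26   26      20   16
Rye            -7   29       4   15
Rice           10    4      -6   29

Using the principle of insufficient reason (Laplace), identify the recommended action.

Barley

Row averages: Soy=4.5, Corn=6.75, Barley=22, Rye=10.25, Rice=9.25
Highest average = 22 → Barley.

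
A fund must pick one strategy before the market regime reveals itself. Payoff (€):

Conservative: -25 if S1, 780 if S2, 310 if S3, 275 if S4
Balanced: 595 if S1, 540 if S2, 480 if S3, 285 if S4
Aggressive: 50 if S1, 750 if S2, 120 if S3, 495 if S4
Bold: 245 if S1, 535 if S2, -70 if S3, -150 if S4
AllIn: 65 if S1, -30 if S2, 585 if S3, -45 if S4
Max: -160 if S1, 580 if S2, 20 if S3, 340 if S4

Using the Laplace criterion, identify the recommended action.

Row averages: Conservative=335, Balanced=475, Aggressive=353.75, Bold=140, AllIn=143.75, Max=195
Highest average = 475 → Balanced.

Balanced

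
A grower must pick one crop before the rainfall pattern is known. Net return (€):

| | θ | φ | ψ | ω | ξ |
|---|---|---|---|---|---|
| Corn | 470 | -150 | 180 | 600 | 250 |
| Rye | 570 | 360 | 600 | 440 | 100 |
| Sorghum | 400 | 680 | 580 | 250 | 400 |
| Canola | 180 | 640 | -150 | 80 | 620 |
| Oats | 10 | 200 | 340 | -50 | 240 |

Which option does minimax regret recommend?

Sorghum

Column bests: θ=570, φ=680, ψ=600, ω=600, ξ=620.
Corn regrets: 100, 830, 420, 0, 370 → max 830
Rye regrets: 0, 320, 0, 160, 520 → max 520
Sorghum regrets: 170, 0, 20, 350, 220 → max 350
Canola regrets: 390, 40, 750, 520, 0 → max 750
Oats regrets: 560, 480, 260, 650, 380 → max 650
Smallest max regret = 350 → Sorghum.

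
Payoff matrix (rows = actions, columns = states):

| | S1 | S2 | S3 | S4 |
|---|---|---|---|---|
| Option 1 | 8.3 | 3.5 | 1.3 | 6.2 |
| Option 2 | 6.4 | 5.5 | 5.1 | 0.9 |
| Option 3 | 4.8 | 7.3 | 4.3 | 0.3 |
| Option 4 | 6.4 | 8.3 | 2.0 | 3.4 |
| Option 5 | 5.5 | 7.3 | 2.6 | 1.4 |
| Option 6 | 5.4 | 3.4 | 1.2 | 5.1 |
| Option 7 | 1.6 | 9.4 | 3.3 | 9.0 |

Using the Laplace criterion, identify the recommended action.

Option 7

Row averages: Option 1=4.825, Option 2=4.475, Option 3=4.175, Option 4=5.025, Option 5=4.2, Option 6=3.775, Option 7=5.825
Highest average = 5.825 → Option 7.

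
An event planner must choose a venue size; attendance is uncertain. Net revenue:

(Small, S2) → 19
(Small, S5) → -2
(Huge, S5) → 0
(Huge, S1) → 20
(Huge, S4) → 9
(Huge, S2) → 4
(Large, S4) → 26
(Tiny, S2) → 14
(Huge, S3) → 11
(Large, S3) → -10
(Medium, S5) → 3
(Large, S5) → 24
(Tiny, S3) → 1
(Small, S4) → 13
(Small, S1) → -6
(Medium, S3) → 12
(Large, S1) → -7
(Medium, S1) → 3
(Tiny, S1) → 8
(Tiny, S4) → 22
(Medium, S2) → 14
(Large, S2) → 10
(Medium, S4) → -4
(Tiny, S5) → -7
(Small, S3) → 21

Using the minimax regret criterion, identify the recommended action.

Huge

Column bests: S1=20, S2=19, S3=21, S4=26, S5=24.
Tiny regrets: 12, 5, 20, 4, 31 → max 31
Small regrets: 26, 0, 0, 13, 26 → max 26
Medium regrets: 17, 5, 9, 30, 21 → max 30
Large regrets: 27, 9, 31, 0, 0 → max 31
Huge regrets: 0, 15, 10, 17, 24 → max 24
Smallest max regret = 24 → Huge.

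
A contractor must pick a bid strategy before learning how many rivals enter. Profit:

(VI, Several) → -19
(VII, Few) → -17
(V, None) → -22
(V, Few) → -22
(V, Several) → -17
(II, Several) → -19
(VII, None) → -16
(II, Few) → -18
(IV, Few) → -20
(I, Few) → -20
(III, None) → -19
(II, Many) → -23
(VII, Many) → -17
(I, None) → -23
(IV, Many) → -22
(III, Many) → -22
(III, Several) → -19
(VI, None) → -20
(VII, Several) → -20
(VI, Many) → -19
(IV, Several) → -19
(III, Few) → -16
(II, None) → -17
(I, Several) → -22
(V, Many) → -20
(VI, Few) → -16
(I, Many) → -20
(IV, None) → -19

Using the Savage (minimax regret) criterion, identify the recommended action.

Column bests: None=-16, Few=-16, Several=-17, Many=-17.
I regrets: 7, 4, 5, 3 → max 7
II regrets: 1, 2, 2, 6 → max 6
III regrets: 3, 0, 2, 5 → max 5
IV regrets: 3, 4, 2, 5 → max 5
V regrets: 6, 6, 0, 3 → max 6
VI regrets: 4, 0, 2, 2 → max 4
VII regrets: 0, 1, 3, 0 → max 3
Smallest max regret = 3 → VII.

VII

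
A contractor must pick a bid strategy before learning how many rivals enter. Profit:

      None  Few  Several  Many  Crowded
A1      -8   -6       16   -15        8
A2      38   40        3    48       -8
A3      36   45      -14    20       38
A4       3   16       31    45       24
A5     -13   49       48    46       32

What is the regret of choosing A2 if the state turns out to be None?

Best payoff under None is 38.
Regret = 38 − 38 = 0.

0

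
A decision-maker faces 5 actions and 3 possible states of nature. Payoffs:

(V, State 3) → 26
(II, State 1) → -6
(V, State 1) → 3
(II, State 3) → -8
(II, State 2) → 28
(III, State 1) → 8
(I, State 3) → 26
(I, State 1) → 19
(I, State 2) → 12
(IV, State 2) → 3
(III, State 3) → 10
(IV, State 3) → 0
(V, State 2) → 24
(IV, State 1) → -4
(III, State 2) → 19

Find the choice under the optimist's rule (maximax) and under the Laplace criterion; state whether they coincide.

maximax → II; laplace → I (disagree)

Row maxima: I=26, II=28, III=19, IV=3, V=26
Best best-case = 28 → II.
Row averages: I=19, II=14/3, III=37/3, IV=-1/3, V=53/3
Highest average = 19 → I.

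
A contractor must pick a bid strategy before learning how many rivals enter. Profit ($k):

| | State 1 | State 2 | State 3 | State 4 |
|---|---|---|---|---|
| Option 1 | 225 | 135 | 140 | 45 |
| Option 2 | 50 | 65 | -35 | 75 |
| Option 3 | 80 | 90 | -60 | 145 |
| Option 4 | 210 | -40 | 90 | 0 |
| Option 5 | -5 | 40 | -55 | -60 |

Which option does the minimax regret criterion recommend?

Option 1

Column bests: State 1=225, State 2=135, State 3=140, State 4=145.
Option 1 regrets: 0, 0, 0, 100 → max 100
Option 2 regrets: 175, 70, 175, 70 → max 175
Option 3 regrets: 145, 45, 200, 0 → max 200
Option 4 regrets: 15, 175, 50, 145 → max 175
Option 5 regrets: 230, 95, 195, 205 → max 230
Smallest max regret = 100 → Option 1.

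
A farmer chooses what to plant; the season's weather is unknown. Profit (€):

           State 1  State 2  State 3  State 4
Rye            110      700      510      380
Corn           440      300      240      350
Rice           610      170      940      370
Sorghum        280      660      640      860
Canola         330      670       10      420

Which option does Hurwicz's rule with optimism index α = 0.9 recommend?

Rice

Rye: 0.9·700 + 0.1·110 = 641
Corn: 0.9·440 + 0.1·240 = 420
Rice: 0.9·940 + 0.1·170 = 863
Sorghum: 0.9·860 + 0.1·280 = 802
Canola: 0.9·670 + 0.1·10 = 604
Highest Hurwicz score = 863 → Rice.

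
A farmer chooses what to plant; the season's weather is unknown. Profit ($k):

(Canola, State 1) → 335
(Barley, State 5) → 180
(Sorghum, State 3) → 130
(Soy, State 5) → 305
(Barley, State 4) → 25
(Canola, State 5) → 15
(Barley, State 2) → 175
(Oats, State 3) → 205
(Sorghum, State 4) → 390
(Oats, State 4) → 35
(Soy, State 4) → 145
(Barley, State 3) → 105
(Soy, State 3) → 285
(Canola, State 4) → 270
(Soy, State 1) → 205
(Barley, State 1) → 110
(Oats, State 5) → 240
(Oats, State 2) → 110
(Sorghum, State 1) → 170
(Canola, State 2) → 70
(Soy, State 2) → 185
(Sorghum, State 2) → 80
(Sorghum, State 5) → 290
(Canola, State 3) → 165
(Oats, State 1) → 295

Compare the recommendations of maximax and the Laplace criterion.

Row maxima: Oats=295, Sorghum=390, Barley=180, Soy=305, Canola=335
Best best-case = 390 → Sorghum.
Row averages: Oats=177, Sorghum=212, Barley=119, Soy=225, Canola=171
Highest average = 225 → Soy.

maximax → Sorghum; laplace → Soy (disagree)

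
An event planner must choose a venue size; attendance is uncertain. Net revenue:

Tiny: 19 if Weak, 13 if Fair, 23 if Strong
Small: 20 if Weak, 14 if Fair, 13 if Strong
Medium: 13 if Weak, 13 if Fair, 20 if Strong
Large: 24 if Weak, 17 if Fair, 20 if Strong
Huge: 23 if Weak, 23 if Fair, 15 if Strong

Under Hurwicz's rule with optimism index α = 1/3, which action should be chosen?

Tiny: 1/3·23 + 2/3·13 = 49/3
Small: 1/3·20 + 2/3·13 = 46/3
Medium: 1/3·20 + 2/3·13 = 46/3
Large: 1/3·24 + 2/3·17 = 58/3
Huge: 1/3·23 + 2/3·15 = 53/3
Highest Hurwicz score = 58/3 → Large.

Large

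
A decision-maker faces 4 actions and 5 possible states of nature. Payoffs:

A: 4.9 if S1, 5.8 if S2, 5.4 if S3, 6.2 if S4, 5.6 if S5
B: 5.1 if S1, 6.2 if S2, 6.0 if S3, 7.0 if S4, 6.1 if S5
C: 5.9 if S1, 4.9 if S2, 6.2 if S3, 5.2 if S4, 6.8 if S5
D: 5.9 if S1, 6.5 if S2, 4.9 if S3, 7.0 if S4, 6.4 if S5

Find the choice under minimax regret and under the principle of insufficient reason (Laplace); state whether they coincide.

Column bests: S1=5.9, S2=6.5, S3=6.2, S4=7.0, S5=6.8.
A regrets: 1.0, 0.7, 0.8, 0.8, 1.2 → max 1.2
B regrets: 0.8, 0.3, 0.2, 0.0, 0.7 → max 0.8
C regrets: 0.0, 1.6, 0.0, 1.8, 0.0 → max 1.8
D regrets: 0.0, 0.0, 1.3, 0.0, 0.4 → max 1.3
Smallest max regret = 0.8 → B.
Row averages: A=5.58, B=6.08, C=5.8, D=6.14
Highest average = 6.14 → D.

minimax regret → B; laplace → D (disagree)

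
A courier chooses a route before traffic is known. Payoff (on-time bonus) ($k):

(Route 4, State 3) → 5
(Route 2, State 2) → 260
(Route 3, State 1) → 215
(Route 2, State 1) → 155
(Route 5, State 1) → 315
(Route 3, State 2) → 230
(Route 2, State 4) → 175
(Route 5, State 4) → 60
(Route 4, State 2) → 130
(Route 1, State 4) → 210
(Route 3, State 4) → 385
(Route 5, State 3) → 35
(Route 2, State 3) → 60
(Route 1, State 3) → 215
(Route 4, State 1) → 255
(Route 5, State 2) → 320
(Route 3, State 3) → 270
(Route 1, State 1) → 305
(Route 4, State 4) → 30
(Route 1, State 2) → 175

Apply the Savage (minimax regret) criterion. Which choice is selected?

Column bests: State 1=315, State 2=320, State 3=270, State 4=385.
Route 1 regrets: 10, 145, 55, 175 → max 175
Route 2 regrets: 160, 60, 210, 210 → max 210
Route 3 regrets: 100, 90, 0, 0 → max 100
Route 4 regrets: 60, 190, 265, 355 → max 355
Route 5 regrets: 0, 0, 235, 325 → max 325
Smallest max regret = 100 → Route 3.

Route 3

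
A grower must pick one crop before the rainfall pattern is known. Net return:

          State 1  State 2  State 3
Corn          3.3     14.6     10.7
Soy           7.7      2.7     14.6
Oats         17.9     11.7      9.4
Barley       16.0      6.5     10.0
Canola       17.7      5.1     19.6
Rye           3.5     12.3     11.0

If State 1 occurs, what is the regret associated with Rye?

14.4

Best payoff under State 1 is 17.9.
Regret = 17.9 − 3.5 = 14.4.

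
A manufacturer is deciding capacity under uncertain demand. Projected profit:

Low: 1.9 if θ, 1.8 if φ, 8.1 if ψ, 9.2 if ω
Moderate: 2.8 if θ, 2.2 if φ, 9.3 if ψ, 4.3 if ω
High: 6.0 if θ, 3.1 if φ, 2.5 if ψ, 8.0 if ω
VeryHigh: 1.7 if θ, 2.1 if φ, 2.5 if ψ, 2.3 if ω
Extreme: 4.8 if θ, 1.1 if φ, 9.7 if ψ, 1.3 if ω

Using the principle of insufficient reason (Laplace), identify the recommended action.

Row averages: Low=5.25, Moderate=4.65, High=4.9, VeryHigh=2.15, Extreme=4.225
Highest average = 5.25 → Low.

Low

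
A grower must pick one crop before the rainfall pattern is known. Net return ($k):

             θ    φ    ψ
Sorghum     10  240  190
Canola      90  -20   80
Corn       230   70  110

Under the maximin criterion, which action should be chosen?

Row minima: Sorghum=10, Canola=-20, Corn=70
Best worst-case = 70 → Corn.

Corn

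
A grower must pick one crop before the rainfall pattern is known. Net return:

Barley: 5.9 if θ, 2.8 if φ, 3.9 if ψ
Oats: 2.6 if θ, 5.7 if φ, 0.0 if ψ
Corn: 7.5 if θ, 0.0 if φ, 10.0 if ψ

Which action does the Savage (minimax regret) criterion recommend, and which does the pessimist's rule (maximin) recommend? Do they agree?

Column bests: θ=7.5, φ=5.7, ψ=10.0.
Barley regrets: 1.6, 2.9, 6.1 → max 6.1
Oats regrets: 4.9, 0.0, 10.0 → max 10.0
Corn regrets: 0.0, 5.7, 0.0 → max 5.7
Smallest max regret = 5.7 → Corn.
Row minima: Barley=2.8, Oats=0.0, Corn=0.0
Best worst-case = 2.8 → Barley.

minimax regret → Corn; maximin → Barley (disagree)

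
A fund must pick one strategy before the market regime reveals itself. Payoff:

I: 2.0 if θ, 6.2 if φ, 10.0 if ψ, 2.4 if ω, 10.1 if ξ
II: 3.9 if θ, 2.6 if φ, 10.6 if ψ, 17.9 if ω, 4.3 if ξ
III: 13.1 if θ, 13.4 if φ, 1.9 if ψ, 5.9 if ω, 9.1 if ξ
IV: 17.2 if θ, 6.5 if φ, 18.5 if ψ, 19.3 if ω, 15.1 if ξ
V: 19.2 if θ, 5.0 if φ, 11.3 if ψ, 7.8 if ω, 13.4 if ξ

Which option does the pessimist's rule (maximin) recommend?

IV

Row minima: I=2.0, II=2.6, III=1.9, IV=6.5, V=5.0
Best worst-case = 6.5 → IV.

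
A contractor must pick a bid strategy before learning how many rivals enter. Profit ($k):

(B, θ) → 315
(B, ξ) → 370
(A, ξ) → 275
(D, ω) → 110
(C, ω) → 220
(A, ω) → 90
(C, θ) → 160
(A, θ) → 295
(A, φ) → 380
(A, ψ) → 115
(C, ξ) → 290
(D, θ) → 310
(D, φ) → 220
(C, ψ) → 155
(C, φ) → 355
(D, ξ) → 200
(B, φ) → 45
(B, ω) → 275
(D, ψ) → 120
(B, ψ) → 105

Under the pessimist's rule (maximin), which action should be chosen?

C

Row minima: A=90, B=45, C=155, D=110
Best worst-case = 155 → C.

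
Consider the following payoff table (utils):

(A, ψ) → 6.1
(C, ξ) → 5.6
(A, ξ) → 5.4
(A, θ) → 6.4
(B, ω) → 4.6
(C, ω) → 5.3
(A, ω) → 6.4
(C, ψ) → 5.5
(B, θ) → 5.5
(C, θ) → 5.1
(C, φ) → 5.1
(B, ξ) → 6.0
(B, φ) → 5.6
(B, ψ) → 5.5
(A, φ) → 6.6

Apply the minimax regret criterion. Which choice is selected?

Column bests: θ=6.4, φ=6.6, ψ=6.1, ω=6.4, ξ=6.0.
A regrets: 0.0, 0.0, 0.0, 0.0, 0.6 → max 0.6
B regrets: 0.9, 1.0, 0.6, 1.8, 0.0 → max 1.8
C regrets: 1.3, 1.5, 0.6, 1.1, 0.4 → max 1.5
Smallest max regret = 0.6 → A.

A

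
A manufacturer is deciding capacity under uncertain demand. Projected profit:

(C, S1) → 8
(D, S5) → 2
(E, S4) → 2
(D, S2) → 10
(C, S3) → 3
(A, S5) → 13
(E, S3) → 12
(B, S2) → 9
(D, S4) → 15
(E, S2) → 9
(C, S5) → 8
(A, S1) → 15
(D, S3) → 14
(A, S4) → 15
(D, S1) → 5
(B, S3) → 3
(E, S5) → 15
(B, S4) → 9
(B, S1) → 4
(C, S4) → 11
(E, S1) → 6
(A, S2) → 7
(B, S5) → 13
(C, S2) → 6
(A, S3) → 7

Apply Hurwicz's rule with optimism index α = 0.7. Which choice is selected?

A: 0.7·15 + 0.3·7 = 12.6
B: 0.7·13 + 0.3·3 = 10
C: 0.7·11 + 0.3·3 = 8.6
D: 0.7·15 + 0.3·2 = 11.1
E: 0.7·15 + 0.3·2 = 11.1
Highest Hurwicz score = 12.6 → A.

A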